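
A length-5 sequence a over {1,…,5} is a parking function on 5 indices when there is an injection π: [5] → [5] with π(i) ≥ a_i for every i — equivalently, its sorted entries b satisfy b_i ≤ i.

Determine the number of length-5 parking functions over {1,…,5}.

1296

#PF = (5+1−5)·(5+1)^{5−1} = 1·1296 = 1296 (Konheim–Weiss)
One tuple (1,1,4,3,2) → sorted (1,1,2,3,4): b_i ≤ i ∀i, a PF.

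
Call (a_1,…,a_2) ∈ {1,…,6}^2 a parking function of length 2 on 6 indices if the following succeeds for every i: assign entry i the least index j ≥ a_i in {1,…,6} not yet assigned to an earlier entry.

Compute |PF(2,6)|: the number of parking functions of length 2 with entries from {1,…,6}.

|PF(2,6)| = (6+1−2)·(6+1)^{2−1} = 5 · 7 = 35 (Pollak)
E.g. (5,1) → sorted (1,5): b_i ≤ 4+i ∀i, a PF.

35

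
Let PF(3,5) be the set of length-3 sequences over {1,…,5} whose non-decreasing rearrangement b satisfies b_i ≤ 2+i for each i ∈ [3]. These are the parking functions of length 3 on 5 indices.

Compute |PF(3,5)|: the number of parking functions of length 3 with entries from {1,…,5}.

108

#PF = (5+1−3)·(5+1)^{3−1} = 3×36 = 108 (Konheim–Weiss)
Check (1,2,5) → sorted (1,2,5): b_i ≤ 2+i ∀i, a PF.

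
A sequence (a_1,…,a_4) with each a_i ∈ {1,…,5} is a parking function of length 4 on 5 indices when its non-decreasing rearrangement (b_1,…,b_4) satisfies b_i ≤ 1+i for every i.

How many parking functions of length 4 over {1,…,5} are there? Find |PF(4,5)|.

432

|PF| = 2·6^3 = 2×216 = 432
Check (2,2,4,2) → sorted (2,2,2,4): b_i ≤ 1+i ∀i, a PF.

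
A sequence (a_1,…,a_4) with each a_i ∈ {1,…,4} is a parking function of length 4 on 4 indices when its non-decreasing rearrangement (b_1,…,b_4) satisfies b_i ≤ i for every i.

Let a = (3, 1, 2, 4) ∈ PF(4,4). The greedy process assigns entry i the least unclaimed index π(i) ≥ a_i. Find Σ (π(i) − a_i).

Σπ(i) = 1+…+4 = 10; Σa = 3+1+2+4 = 10; disp = 10−10 = 0.

0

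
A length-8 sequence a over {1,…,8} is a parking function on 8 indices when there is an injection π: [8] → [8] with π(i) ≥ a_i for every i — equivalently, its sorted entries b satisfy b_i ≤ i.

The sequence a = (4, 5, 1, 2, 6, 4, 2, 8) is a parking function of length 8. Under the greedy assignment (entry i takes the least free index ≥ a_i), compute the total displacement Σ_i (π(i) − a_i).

4

Σπ(i) = 1+…+8 = 36; Σa = 4+5+1+2+6+4+2+8 = 32; disp = 36−32 = 4.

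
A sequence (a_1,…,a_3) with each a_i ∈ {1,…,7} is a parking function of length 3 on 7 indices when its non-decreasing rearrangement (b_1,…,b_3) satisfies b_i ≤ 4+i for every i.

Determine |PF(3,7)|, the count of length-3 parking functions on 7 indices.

320

#PF = 5·8^2 = 5·64 = 320
One tuple (3,7,5) → sorted (3,5,7): b_i ≤ 4+i ∀i, a PF.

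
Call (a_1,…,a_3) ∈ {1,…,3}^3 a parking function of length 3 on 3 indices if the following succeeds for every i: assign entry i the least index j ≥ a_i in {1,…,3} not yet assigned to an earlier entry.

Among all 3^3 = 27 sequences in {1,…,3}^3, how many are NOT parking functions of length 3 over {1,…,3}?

11

#PF = (4−3)·4^(3−1) = 1×16 = 16
Check (3,3,3) → sorted (3,3,3): b_1=3>1, not a PF.
3^3 − 16 = 27 − 16 = 11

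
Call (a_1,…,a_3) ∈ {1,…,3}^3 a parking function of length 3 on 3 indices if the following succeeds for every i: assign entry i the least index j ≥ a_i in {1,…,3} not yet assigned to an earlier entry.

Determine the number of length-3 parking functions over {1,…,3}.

16

|PF| = (3+1−3)·(3+1)^{3−1} = 1×16 = 16 (Pollak)
Check (1,3,2) → sorted (1,2,3): b_i ≤ i ∀i, a PF.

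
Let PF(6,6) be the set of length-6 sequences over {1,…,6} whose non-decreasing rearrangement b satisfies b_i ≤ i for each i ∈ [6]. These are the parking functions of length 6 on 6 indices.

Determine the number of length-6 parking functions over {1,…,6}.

16807

|PF(6,6)| = (7−6)·7^(6−1) = 1 · 16807 = 16807 [KW]
Example (3,2,1,4,4,5) → sorted (1,2,3,4,4,5): b_i ≤ i ∀i, a PF.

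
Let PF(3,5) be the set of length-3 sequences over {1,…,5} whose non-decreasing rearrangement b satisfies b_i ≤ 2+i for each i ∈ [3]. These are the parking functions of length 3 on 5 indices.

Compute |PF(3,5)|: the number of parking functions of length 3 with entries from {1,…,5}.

|PF(3,5)| = 3·6^2 = 3 · 36 = 108 (Konheim–Weiss)
Check (3,4,3) → sorted (3,3,4): b_i ≤ 2+i ∀i, a PF.

108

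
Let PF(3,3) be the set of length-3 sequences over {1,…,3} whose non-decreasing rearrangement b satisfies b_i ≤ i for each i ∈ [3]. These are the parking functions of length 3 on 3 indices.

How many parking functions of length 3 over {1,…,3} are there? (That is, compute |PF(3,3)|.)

|PF| = (3+1−3)·(3+1)^{3−1} = 1 · 16 = 16 [KW]
Example (2,3,1) → sorted (1,2,3): b_i ≤ i ∀i, a PF.

16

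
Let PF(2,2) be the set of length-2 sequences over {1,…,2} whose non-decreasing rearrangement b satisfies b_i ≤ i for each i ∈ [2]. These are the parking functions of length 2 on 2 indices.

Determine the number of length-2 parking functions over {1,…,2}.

3

#PF = 1·3^1 = 1·3 = 3 [KW]
E.g. (2,1) → sorted (1,2): b_i ≤ i ∀i, a PF.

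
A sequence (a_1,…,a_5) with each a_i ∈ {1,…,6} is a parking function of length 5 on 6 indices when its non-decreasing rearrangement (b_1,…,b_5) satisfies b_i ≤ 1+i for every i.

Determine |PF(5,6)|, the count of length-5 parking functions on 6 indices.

4802

#PF = (6−5+1)·(6+1)^(5−1) = 2×2401 = 4802 [KW]
E.g. (5,4,1,1,4) → sorted (1,1,4,4,5): b_i ≤ 1+i ∀i, a PF.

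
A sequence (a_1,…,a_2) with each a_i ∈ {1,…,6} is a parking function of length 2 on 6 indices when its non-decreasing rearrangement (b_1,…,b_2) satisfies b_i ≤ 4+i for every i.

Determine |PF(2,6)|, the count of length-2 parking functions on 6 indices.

35

Count = (7−2)·7^(2−1) = 5×7 = 35 (Pollak)
E.g. (4,1) → sorted (1,4): b_i ≤ 4+i ∀i, a PF.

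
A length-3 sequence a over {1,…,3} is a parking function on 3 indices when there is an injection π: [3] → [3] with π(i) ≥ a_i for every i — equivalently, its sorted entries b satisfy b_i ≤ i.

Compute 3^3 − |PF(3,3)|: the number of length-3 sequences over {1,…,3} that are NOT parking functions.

|PF| = (3+1−3)·(3+1)^{3−1} = 1×16 = 16
One tuple (2,3,3) → sorted (2,3,3): b_1=2>1, not a PF.
3^3 − 16 = 27 − 16 = 11

11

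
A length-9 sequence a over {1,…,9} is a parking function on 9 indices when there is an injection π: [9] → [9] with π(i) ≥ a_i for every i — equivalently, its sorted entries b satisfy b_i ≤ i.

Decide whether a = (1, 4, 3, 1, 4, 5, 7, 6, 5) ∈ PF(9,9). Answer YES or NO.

YES

Rearranged: b = (1, 1, 3, 4, 4, 5, 5, 6, 7).
  b_1=1 ≤ 1
  b_2=1 ≤ 2
  b_3=3 ≤ 3
  b_4=4 ≤ 4
  b_5=4 ≤ 5
  b_6=5 ≤ 6
  b_7=5 ≤ 7
  b_8=6 ≤ 8
  b_9=7 ≤ 9
All bounds hold ⇒ YES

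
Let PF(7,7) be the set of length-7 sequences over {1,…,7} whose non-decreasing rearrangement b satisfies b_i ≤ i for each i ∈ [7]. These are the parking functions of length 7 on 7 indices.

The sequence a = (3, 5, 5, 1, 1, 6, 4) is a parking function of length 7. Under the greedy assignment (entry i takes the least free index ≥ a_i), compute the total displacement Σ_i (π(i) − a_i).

Σπ = 7·8/2 = 28 (π permutes [7]); Σa = 3+5+5+1+1+6+4 = 25; disp = 28−25 = 3.

3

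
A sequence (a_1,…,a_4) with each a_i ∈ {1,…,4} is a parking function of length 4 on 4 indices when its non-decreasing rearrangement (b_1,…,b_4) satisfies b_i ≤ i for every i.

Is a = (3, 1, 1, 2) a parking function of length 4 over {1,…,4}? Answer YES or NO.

Order a: b = (1, 1, 2, 3).
  b_1=1 ≤ 1
  b_2=1 ≤ 2
  b_3=2 ≤ 3
  b_4=3 ≤ 4
All bounds hold ⇒ YES

YES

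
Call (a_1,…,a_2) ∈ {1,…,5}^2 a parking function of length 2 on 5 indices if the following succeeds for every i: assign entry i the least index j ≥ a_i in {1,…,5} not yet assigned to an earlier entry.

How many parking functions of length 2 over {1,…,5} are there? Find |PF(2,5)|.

24

#PF = 4·6^1 = 4·6 = 24 (Konheim–Weiss)
Example (3,1) → sorted (1,3): b_i ≤ 3+i ∀i, a PF.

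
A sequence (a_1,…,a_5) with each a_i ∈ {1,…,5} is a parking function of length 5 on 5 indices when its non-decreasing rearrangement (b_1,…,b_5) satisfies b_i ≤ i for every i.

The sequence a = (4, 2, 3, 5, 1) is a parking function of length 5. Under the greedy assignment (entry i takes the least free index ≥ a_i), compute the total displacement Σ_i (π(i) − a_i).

Σπ(i) = 1+…+5 = 15; Σa = 4+2+3+5+1 = 15; disp = 15−15 = 0.

0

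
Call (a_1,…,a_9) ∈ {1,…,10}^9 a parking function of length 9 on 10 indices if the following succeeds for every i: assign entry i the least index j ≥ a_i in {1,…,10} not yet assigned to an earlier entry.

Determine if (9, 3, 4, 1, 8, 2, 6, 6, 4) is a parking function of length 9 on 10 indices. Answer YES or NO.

YES

Rearranged: b = (1, 2, 3, 4, 4, 6, 6, 8, 9).
  b_1=1 ≤ 2
  b_2=2 ≤ 3
  b_3=3 ≤ 4
  b_4=4 ≤ 5
  b_5=4 ≤ 6
  b_6=6 ≤ 7
  b_7=6 ≤ 8
  b_8=8 ≤ 9
  b_9=9 ≤ 10
All bounds hold ⇒ YES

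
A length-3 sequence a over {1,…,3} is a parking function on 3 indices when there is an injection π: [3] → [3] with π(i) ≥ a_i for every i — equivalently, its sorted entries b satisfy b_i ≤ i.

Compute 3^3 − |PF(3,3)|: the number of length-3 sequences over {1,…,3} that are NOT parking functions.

11

#PF = (3−3+1)·(3+1)^(3−1) = 1·16 = 16 (Pollak)
Example (3,3,3) → sorted (3,3,3): b_1=3>1, not a PF.
Total 27; non-PF = 27−16 = 11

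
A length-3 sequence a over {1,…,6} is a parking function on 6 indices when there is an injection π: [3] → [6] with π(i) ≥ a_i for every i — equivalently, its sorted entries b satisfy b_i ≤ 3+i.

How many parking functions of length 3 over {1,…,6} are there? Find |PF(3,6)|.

|PF(3,6)| = (6+1−3)·(6+1)^{3−1} = 4×49 = 196
Example (2,3,3) → sorted (2,3,3): b_i ≤ 3+i ∀i, a PF.

196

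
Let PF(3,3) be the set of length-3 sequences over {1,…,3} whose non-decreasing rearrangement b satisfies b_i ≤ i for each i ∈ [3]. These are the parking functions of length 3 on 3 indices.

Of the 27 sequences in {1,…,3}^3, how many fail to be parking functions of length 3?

11

#PF = (3−3+1)·(3+1)^(3−1) = 1 · 16 = 16 [KW]
One tuple (3,2,2) → sorted (2,2,3): b_1=2>1, not a PF.
Total 27; non-PF = 27−16 = 11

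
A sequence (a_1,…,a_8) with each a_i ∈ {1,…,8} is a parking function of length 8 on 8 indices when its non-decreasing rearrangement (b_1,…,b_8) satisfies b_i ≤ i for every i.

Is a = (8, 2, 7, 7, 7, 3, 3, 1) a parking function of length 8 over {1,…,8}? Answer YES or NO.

Rearranged: b = (1, 2, 3, 3, 7, 7, 7, 8).
  b_1=1 ≤ 1
  b_2=2 ≤ 2
  b_3=3 ≤ 3
  b_4=3 ≤ 4
  b_5=7 > 5
  fails at i=5 ⇒ NO

NO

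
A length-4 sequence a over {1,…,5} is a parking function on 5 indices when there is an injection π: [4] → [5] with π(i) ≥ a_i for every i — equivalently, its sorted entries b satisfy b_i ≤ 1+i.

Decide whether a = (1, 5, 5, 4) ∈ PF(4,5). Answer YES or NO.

NO

Rearranged: b = (1, 4, 5, 5).
  b_1=1 ≤ 2
  b_2=4 > 3
  fails at i=2 ⇒ NO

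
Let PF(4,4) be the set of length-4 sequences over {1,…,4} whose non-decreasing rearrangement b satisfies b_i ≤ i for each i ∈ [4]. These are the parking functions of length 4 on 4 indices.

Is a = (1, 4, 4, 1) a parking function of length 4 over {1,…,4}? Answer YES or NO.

Rearranged: b = (1, 1, 4, 4).
  b_1=1 ≤ 1
  b_2=1 ≤ 2
  b_3=4 > 3
  fails at i=3 ⇒ NO

NO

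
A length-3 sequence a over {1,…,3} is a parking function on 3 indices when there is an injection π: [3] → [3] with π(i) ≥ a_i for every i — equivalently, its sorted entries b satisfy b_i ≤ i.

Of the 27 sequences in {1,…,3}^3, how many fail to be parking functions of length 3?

11

|PF| = (3−3+1)·(3+1)^(3−1) = 1 · 16 = 16 (Pollak)
Check (3,3,1) → sorted (1,3,3): b_2=3>2, not a PF.
So 27 − 16 = 11 fail.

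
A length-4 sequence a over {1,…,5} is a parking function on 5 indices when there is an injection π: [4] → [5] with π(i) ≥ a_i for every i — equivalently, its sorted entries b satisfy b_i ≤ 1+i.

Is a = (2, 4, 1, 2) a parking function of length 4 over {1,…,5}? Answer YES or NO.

Rearranged: b = (1, 2, 2, 4).
  b_1=1 ≤ 2
  b_2=2 ≤ 3
  b_3=2 ≤ 4
  b_4=4 ≤ 5
All bounds hold ⇒ YES

YES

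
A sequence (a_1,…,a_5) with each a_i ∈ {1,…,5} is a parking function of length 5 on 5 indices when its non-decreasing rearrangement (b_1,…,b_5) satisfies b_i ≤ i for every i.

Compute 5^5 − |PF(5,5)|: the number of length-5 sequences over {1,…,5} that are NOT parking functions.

1829

Count = 1·6^4 = 1 · 1296 = 1296 [KW]
Example (3,5,5,5,5) → sorted (3,5,5,5,5): b_1=3>1, not a PF.
Total 3125; non-PF = 3125−1296 = 1829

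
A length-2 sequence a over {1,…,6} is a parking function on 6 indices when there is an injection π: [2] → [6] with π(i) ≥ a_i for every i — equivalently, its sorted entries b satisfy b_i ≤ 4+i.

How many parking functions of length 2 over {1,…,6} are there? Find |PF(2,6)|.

#PF = 5·7^1 = 5 · 7 = 35 [KW]
Check (3,3) → sorted (3,3): b_i ≤ 4+i ∀i, a PF.

35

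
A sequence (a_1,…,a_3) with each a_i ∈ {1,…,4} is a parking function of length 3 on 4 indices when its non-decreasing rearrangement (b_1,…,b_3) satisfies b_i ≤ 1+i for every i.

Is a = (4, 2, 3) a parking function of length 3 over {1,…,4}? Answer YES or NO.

YES

Order a: b = (2, 3, 4).
  b_1=2 ≤ 2
  b_2=3 ≤ 3
  b_3=4 ≤ 4
All bounds hold ⇒ YES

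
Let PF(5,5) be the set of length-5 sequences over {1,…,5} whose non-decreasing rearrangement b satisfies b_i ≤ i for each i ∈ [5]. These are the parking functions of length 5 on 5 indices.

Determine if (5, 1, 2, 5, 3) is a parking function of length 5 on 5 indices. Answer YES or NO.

NO

Rearranged: b = (1, 2, 3, 5, 5).
  b_1=1 ≤ 1
  b_2=2 ≤ 2
  b_3=3 ≤ 3
  b_4=5 > 4
  fails at i=4 ⇒ NO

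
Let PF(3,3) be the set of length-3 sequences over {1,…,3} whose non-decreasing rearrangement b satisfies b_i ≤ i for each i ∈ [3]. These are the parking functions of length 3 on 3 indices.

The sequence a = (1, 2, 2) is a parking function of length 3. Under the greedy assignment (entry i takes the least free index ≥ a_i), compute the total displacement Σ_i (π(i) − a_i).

1

Σπ = 6 ({1..3} each once); Σa = 1+2+2 = 5; disp = 6−5 = 1.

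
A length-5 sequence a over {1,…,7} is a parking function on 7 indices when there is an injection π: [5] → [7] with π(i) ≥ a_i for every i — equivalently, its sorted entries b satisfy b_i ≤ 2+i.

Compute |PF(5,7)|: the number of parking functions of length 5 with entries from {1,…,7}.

12288

Count = (7−5+1)·(7+1)^(5−1) = 3 · 4096 = 12288 (Pollak)
Check (2,5,3,4,5) → sorted (2,3,4,5,5): b_i ≤ 2+i ∀i, a PF.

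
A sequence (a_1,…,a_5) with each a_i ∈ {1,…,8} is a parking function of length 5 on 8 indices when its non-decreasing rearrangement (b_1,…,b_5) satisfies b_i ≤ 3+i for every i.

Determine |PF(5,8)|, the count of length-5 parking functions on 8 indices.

26244

|PF| = (8+1−5)·(8+1)^{5−1} = 4 · 6561 = 26244
E.g. (2,5,7,7,1) → sorted (1,2,5,7,7): b_i ≤ 3+i ∀i, a PF.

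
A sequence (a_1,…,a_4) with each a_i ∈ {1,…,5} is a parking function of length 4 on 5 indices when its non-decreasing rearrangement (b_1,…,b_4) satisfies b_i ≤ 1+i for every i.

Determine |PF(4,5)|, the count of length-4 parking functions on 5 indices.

Count = (6−4)·6^(4−1) = 2 · 216 = 432
Check (5,4,1,3) → sorted (1,3,4,5): b_i ≤ 1+i ∀i, a PF.

432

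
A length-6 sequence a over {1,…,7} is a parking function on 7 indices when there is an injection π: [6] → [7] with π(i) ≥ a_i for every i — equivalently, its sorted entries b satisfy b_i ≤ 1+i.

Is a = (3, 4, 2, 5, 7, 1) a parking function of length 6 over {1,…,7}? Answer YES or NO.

Order a: b = (1, 2, 3, 4, 5, 7).
  b_1=1 ≤ 2
  b_2=2 ≤ 3
  b_3=3 ≤ 4
  b_4=4 ≤ 5
  b_5=5 ≤ 6
  b_6=7 ≤ 7
All bounds hold ⇒ YES

YES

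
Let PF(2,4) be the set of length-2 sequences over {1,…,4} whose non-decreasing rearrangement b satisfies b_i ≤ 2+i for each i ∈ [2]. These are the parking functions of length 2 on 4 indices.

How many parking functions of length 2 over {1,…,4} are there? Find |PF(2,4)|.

15

#PF = (4−2+1)·(4+1)^(2−1) = 3×5 = 15 (Pollak)
E.g. (2,1) → sorted (1,2): b_i ≤ 2+i ∀i, a PF.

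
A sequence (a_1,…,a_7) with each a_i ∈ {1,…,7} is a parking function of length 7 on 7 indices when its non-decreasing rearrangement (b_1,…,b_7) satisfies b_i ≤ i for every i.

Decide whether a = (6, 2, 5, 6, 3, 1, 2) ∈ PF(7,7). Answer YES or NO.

Order a: b = (1, 2, 2, 3, 5, 6, 6).
  b_1=1 ≤ 1
  b_2=2 ≤ 2
  b_3=2 ≤ 3
  b_4=3 ≤ 4
  b_5=5 ≤ 5
  b_6=6 ≤ 6
  b_7=6 ≤ 7
All bounds hold ⇒ YES

YES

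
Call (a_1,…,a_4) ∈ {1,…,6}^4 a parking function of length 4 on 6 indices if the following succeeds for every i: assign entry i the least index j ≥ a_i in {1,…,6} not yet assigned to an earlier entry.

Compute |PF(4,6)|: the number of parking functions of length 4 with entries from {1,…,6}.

|PF| = (6+1−4)·(6+1)^{4−1} = 3 · 343 = 1029 [KW]
E.g. (4,6,2,4) → sorted (2,4,4,6): b_i ≤ 2+i ∀i, a PF.

1029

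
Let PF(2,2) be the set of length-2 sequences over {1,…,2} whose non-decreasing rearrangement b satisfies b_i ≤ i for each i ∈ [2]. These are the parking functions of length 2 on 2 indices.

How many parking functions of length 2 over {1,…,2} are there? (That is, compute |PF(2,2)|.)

3

|PF| = (2+1−2)·(2+1)^{2−1} = 1 · 3 = 3 (Konheim–Weiss)
Example (1,2) → sorted (1,2): b_i ≤ i ∀i, a PF.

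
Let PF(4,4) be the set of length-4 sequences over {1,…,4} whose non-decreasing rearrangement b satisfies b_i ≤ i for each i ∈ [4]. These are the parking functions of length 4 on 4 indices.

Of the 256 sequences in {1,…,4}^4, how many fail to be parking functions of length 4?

131

|PF| = 1·5^3 = 1×125 = 125
Example (4,3,3,3) → sorted (3,3,3,4): b_1=3>1, not a PF.
4^4 − 125 = 256 − 125 = 131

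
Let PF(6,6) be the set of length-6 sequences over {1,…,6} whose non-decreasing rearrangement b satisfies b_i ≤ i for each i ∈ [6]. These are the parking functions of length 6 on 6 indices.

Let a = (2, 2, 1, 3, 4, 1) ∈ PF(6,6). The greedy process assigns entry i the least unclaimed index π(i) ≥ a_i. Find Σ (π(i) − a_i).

Σπ = 21 ({1..6} each once); Σa = 2+2+1+3+4+1 = 13; disp = 21−13 = 8.

8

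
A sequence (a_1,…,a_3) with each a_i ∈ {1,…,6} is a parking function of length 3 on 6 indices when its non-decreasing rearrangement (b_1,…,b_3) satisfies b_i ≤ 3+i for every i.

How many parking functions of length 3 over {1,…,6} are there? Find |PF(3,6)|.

196

|PF| = (6+1−3)·(6+1)^{3−1} = 4×49 = 196
E.g. (1,4,4) → sorted (1,4,4): b_i ≤ 3+i ∀i, a PF.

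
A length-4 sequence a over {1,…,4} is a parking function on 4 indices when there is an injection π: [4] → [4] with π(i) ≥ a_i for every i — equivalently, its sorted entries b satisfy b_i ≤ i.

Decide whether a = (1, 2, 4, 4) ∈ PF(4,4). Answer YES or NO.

NO

Sorted: b = (1, 2, 4, 4).
  b_1=1 ≤ 1
  b_2=2 ≤ 2
  b_3=4 > 3
  fails at i=3 ⇒ NO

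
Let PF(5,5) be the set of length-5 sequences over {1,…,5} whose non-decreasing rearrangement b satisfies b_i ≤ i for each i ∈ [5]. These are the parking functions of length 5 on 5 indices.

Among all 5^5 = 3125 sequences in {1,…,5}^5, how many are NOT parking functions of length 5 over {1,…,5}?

|PF(5,5)| = 1·6^4 = 1 · 1296 = 1296 (Konheim–Weiss)
E.g. (3,4,4,5,5) → sorted (3,4,4,5,5): b_1=3>1, not a PF.
Total 3125; non-PF = 3125−1296 = 1829

1829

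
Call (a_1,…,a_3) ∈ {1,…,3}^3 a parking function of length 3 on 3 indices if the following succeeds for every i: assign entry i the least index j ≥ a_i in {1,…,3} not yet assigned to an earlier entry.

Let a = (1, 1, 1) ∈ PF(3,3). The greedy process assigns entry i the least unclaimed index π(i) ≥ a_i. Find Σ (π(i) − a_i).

Σπ = 6 ({1..3} each once); Σa = 1+1+1 = 3; disp = 6−3 = 3.

3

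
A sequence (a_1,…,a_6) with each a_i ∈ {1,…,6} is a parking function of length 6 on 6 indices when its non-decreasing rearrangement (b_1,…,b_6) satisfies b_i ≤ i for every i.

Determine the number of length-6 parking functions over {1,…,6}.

16807

|PF| = (6+1−6)·(6+1)^{6−1} = 1 · 16807 = 16807 [KW]
Example (2,3,2,6,2,1) → sorted (1,2,2,2,3,6): b_i ≤ i ∀i, a PF.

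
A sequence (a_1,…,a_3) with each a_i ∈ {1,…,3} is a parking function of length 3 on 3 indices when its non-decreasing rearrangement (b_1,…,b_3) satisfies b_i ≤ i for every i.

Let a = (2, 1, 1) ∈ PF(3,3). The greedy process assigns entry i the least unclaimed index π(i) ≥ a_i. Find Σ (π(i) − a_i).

Σπ = 3·4/2 = 6 (π permutes [3]); Σa = 2+1+1 = 4; disp = 6−4 = 2.

2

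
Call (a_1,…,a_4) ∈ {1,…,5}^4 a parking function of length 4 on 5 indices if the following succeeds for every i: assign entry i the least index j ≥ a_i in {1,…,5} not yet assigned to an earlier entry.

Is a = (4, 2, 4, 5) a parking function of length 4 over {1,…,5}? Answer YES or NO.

Sorted: b = (2, 4, 4, 5).
  b_1=2 ≤ 2
  b_2=4 > 3
  fails at i=2 ⇒ NO

NO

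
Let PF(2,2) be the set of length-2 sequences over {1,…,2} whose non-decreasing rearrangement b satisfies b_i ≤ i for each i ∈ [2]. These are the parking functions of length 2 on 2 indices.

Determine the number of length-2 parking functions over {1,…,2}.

|PF| = (2+1−2)·(2+1)^{2−1} = 1×3 = 3 (Konheim–Weiss)
One tuple (2,1) → sorted (1,2): b_i ≤ i ∀i, a PF.

3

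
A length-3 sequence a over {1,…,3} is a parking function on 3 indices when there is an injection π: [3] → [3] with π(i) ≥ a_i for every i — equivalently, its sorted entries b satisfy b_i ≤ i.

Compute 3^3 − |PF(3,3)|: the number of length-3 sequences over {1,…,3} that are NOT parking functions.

Count = (3−3+1)·(3+1)^(3−1) = 1×16 = 16 [KW]
One tuple (3,3,1) → sorted (1,3,3): b_2=3>2, not a PF.
3^3 − 16 = 27 − 16 = 11

11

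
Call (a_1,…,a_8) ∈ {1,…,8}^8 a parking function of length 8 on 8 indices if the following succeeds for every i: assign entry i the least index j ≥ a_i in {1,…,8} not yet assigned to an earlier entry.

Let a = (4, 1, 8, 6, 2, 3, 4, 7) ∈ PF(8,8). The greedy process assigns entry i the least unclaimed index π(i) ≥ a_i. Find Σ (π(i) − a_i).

1

Σπ = 36 ({1..8} each once); Σa = 4+1+8+6+2+3+4+7 = 35; disp = 36−35 = 1.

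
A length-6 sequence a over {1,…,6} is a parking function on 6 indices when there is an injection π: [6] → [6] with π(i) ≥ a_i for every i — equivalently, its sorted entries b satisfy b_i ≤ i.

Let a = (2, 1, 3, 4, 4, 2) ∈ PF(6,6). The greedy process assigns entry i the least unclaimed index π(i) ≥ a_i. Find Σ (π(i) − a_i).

5

Σπ(i) = 1+…+6 = 21; Σa = 2+1+3+4+4+2 = 16; disp = 21−16 = 5.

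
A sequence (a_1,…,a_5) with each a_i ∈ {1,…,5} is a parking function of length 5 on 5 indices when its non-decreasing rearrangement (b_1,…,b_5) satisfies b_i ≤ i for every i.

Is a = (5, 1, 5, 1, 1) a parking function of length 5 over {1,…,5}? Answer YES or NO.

Order a: b = (1, 1, 1, 5, 5).
  b_1=1 ≤ 1
  b_2=1 ≤ 2
  b_3=1 ≤ 3
  b_4=5 > 4
  fails at i=4 ⇒ NO

NO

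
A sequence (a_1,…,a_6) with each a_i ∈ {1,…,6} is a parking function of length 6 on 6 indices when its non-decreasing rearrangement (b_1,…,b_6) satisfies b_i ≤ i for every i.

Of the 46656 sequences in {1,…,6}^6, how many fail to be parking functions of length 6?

29849

Count = (6−6+1)·(6+1)^(6−1) = 1·16807 = 16807 (Konheim–Weiss)
Check (4,3,2,4,4,3) → sorted (2,3,3,4,4,4): b_1=2>1, not a PF.
So 46656 − 16807 = 29849 fail.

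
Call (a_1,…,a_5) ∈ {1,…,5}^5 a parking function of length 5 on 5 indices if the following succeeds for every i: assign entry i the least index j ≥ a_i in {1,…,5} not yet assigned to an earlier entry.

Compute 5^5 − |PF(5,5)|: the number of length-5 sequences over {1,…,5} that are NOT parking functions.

Count = 1·6^4 = 1 · 1296 = 1296 (Pollak)
One tuple (5,5,5,5,3) → sorted (3,5,5,5,5): b_1=3>1, not a PF.
5^5 − 1296 = 3125 − 1296 = 1829

1829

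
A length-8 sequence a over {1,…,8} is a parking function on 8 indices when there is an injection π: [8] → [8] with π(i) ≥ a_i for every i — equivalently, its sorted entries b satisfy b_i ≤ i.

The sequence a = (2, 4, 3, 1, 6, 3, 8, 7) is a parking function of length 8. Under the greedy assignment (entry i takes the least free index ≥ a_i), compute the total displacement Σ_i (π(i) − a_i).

Σπ(i) = 1+…+8 = 36; Σa = 2+4+3+1+6+3+8+7 = 34; disp = 36−34 = 2.

2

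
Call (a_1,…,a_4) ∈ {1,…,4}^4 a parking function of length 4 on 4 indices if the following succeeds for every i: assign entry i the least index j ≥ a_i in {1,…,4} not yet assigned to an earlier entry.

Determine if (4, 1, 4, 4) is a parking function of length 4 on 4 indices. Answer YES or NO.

Sorted: b = (1, 4, 4, 4).
  b_1=1 ≤ 1
  b_2=4 > 2
  fails at i=2 ⇒ NO

NO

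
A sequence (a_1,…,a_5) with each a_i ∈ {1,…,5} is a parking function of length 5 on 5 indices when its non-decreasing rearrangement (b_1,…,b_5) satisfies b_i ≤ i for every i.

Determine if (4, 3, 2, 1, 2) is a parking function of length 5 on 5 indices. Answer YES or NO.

Sorted: b = (1, 2, 2, 3, 4).
  b_1=1 ≤ 1
  b_2=2 ≤ 2
  b_3=2 ≤ 3
  b_4=3 ≤ 4
  b_5=4 ≤ 5
All bounds hold ⇒ YES

YES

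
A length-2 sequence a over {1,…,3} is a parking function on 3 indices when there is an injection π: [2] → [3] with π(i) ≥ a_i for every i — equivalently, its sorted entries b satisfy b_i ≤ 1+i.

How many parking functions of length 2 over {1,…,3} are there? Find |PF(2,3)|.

8

#PF = (4−2)·4^(2−1) = 2 · 4 = 8
One tuple (1,2) → sorted (1,2): b_i ≤ 1+i ∀i, a PF.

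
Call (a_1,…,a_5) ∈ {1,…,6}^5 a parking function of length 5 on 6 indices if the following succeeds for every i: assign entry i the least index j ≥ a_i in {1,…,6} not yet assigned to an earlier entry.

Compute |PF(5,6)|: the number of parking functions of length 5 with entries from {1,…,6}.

#PF = (6−5+1)·(6+1)^(5−1) = 2 · 2401 = 4802 (Pollak)
Check (6,4,2,2,2) → sorted (2,2,2,4,6): b_i ≤ 1+i ∀i, a PF.

4802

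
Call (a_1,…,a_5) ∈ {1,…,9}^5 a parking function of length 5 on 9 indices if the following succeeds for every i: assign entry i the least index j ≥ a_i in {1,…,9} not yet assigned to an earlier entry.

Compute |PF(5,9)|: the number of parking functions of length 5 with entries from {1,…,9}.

50000

|PF| = 5·10^4 = 5 · 10000 = 50000 [KW]
Check (2,4,3,1,5) → sorted (1,2,3,4,5): b_i ≤ 4+i ∀i, a PF.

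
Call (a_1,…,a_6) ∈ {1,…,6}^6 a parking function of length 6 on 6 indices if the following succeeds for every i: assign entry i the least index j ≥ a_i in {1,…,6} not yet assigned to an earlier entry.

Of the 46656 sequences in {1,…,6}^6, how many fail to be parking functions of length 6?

|PF(6,6)| = 1·7^5 = 1 · 16807 = 16807 (Konheim–Weiss)
E.g. (2,6,4,4,5,5) → sorted (2,4,4,5,5,6): b_1=2>1, not a PF.
6^6 − 16807 = 46656 − 16807 = 29849

29849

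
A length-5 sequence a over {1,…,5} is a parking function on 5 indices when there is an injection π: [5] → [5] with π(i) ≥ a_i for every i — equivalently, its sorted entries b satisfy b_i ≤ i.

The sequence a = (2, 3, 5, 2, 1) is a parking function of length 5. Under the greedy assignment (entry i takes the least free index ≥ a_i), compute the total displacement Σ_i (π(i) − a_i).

2

Σπ(i) = 1+…+5 = 15; Σa = 2+3+5+2+1 = 13; disp = 15−13 = 2.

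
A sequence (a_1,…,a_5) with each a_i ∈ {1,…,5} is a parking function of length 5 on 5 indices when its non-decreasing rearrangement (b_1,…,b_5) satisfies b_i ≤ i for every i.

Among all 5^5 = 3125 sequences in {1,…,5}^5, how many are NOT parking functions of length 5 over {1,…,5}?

|PF| = 1·6^4 = 1·1296 = 1296 (Konheim–Weiss)
One tuple (4,5,4,2,4) → sorted (2,4,4,4,5): b_1=2>1, not a PF.
5^5 − 1296 = 3125 − 1296 = 1829

1829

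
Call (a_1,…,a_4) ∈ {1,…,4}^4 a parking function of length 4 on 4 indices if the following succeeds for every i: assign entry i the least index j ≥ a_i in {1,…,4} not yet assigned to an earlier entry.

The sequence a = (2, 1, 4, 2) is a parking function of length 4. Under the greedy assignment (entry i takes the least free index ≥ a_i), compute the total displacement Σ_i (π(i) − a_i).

1

Σπ(i) = 1+…+4 = 10; Σa = 2+1+4+2 = 9; disp = 10−9 = 1.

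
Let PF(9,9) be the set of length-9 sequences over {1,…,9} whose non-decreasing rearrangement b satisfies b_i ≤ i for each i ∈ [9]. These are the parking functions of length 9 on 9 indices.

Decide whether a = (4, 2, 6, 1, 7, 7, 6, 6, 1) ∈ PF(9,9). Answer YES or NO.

NO

Order a: b = (1, 1, 2, 4, 6, 6, 6, 7, 7).
  b_1=1 ≤ 1
  b_2=1 ≤ 2
  b_3=2 ≤ 3
  b_4=4 ≤ 4
  b_5=6 > 5
  fails at i=5 ⇒ NO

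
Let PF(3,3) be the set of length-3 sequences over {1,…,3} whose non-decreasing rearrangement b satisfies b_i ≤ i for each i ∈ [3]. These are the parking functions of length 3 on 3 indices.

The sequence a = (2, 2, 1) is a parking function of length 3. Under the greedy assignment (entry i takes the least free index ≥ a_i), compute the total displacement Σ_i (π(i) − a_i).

1

Σπ(i) = 1+…+3 = 6; Σa = 2+2+1 = 5; disp = 6−5 = 1.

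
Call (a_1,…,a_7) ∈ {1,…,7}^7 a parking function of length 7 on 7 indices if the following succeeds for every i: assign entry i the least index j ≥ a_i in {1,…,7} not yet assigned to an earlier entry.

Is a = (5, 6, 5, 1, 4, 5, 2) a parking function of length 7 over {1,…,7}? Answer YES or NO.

NO

Sorted: b = (1, 2, 4, 5, 5, 5, 6).
  b_1=1 ≤ 1
  b_2=2 ≤ 2
  b_3=4 > 3
  fails at i=3 ⇒ NO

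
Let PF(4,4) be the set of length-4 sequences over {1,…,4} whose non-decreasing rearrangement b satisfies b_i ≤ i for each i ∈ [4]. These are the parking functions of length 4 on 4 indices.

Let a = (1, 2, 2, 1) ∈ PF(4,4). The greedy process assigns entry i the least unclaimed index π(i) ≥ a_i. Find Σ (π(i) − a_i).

Σπ = 4·5/2 = 10 (π permutes [4]); Σa = 1+2+2+1 = 6; disp = 10−6 = 4.

4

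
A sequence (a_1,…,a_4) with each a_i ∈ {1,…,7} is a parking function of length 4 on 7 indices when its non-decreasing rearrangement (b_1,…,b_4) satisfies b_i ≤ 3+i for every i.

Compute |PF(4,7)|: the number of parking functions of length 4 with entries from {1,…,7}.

2048

#PF = (7−4+1)·(7+1)^(4−1) = 4 · 512 = 2048
One tuple (5,6,4,3) → sorted (3,4,5,6): b_i ≤ 3+i ∀i, a PF.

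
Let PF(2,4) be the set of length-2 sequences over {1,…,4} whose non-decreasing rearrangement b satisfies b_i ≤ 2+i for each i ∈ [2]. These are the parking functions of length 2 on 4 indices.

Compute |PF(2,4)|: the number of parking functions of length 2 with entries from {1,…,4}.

15

#PF = 3·5^1 = 3 · 5 = 15 [KW]
Check (2,2) → sorted (2,2): b_i ≤ 2+i ∀i, a PF.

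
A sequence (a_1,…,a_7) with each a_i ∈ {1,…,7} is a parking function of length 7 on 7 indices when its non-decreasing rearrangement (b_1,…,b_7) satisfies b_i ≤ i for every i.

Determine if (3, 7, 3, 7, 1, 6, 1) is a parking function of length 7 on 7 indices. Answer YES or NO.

NO

Order a: b = (1, 1, 3, 3, 6, 7, 7).
  b_1=1 ≤ 1
  b_2=1 ≤ 2
  b_3=3 ≤ 3
  b_4=3 ≤ 4
  b_5=6 > 5
  fails at i=5 ⇒ NO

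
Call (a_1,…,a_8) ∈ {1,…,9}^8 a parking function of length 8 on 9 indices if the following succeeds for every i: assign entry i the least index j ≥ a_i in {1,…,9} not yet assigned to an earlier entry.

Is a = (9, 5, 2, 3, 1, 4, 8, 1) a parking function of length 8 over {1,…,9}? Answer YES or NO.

YES

Order a: b = (1, 1, 2, 3, 4, 5, 8, 9).
  b_1=1 ≤ 2
  b_2=1 ≤ 3
  b_3=2 ≤ 4
  b_4=3 ≤ 5
  b_5=4 ≤ 6
  b_6=5 ≤ 7
  b_7=8 ≤ 8
  b_8=9 ≤ 9
All bounds hold ⇒ YES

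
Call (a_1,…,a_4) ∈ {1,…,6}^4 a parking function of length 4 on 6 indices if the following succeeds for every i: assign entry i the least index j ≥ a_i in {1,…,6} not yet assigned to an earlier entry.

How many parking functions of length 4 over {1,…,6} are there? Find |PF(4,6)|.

1029

|PF(4,6)| = (6+1−4)·(6+1)^{4−1} = 3 · 343 = 1029 (Pollak)
E.g. (1,5,6,2) → sorted (1,2,5,6): b_i ≤ 2+i ∀i, a PF.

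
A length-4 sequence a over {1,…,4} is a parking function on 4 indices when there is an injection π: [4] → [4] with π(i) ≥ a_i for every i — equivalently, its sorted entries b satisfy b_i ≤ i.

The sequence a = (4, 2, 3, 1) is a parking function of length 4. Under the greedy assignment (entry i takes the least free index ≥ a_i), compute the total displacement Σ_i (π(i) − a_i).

Σπ = 10 ({1..4} each once); Σa = 4+2+3+1 = 10; disp = 10−10 = 0.

0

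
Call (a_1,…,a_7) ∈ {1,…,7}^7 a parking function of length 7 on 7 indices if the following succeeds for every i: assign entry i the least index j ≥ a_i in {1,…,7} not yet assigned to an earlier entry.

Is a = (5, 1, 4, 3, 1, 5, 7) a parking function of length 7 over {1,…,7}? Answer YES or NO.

YES

Rearranged: b = (1, 1, 3, 4, 5, 5, 7).
  b_1=1 ≤ 1
  b_2=1 ≤ 2
  b_3=3 ≤ 3
  b_4=4 ≤ 4
  b_5=5 ≤ 5
  b_6=5 ≤ 6
  b_7=7 ≤ 7
All bounds hold ⇒ YES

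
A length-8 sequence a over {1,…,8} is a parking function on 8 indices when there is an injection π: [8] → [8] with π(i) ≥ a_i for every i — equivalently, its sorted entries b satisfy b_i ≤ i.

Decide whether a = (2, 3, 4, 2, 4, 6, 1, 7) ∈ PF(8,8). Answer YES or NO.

Order a: b = (1, 2, 2, 3, 4, 4, 6, 7).
  b_1=1 ≤ 1
  b_2=2 ≤ 2
  b_3=2 ≤ 3
  b_4=3 ≤ 4
  b_5=4 ≤ 5
  b_6=4 ≤ 6
  b_7=6 ≤ 7
  b_8=7 ≤ 8
All bounds hold ⇒ YES

YES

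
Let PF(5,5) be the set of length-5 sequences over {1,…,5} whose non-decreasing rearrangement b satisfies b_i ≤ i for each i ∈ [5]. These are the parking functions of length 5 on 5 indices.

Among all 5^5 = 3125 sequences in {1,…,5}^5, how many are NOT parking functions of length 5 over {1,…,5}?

1829

|PF| = (5−5+1)·(5+1)^(5−1) = 1·1296 = 1296
E.g. (2,4,2,2,2) → sorted (2,2,2,2,4): b_1=2>1, not a PF.
5^5 − 1296 = 3125 − 1296 = 1829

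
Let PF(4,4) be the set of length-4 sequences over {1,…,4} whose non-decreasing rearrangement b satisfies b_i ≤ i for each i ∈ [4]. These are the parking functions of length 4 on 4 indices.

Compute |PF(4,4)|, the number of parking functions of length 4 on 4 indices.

125

Count = 1·5^3 = 1 · 125 = 125 (Konheim–Weiss)
One tuple (1,4,1,2) → sorted (1,1,2,4): b_i ≤ i ∀i, a PF.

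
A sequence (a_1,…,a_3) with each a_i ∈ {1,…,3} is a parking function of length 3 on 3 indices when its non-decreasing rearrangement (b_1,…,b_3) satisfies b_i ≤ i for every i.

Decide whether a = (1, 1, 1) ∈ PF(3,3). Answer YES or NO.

Rearranged: b = (1, 1, 1).
  b_1=1 ≤ 1
  b_2=1 ≤ 2
  b_3=1 ≤ 3
All bounds hold ⇒ YES

YES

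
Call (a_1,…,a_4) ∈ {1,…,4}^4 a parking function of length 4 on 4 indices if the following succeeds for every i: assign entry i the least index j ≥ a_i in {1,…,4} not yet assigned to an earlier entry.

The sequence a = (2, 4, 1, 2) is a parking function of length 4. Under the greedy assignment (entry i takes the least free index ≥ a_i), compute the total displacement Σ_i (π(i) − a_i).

1

Σπ = 4·5/2 = 10 (π permutes [4]); Σa = 2+4+1+2 = 9; disp = 10−9 = 1.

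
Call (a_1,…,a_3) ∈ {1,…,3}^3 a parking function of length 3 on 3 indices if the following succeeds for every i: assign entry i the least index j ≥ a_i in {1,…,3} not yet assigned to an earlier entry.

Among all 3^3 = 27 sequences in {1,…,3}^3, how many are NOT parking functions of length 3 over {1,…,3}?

11

|PF(3,3)| = (3+1−3)·(3+1)^{3−1} = 1·16 = 16
Check (2,3,3) → sorted (2,3,3): b_1=2>1, not a PF.
Total 27; non-PF = 27−16 = 11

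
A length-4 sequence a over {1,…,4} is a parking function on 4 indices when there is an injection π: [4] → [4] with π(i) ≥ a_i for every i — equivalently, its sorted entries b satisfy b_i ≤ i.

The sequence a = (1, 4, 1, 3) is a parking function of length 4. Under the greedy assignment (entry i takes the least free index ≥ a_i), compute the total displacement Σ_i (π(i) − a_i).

1

Σπ(i) = 1+…+4 = 10; Σa = 1+4+1+3 = 9; disp = 10−9 = 1.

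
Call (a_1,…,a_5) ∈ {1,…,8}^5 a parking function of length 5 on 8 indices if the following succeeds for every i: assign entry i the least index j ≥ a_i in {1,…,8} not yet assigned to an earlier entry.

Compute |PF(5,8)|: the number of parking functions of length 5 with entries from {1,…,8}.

26244

Count = (9−5)·9^(5−1) = 4 · 6561 = 26244 (Konheim–Weiss)
One tuple (3,5,1,3,5) → sorted (1,3,3,5,5): b_i ≤ 3+i ∀i, a PF.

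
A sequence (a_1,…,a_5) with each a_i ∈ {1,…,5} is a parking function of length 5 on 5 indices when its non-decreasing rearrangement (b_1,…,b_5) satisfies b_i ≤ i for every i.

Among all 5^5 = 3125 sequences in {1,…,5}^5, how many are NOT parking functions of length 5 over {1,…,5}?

#PF = (6−5)·6^(5−1) = 1×1296 = 1296
E.g. (1,1,3,5,5) → sorted (1,1,3,5,5): b_4=5>4, not a PF.
Total 3125; non-PF = 3125−1296 = 1829

1829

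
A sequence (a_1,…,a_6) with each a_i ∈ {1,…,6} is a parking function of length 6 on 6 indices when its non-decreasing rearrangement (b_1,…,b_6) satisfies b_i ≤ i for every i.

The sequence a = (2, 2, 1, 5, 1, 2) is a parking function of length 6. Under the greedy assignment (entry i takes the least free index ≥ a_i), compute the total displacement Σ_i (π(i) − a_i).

Σπ(i) = 1+…+6 = 21; Σa = 2+2+1+5+1+2 = 13; disp = 21−13 = 8.

8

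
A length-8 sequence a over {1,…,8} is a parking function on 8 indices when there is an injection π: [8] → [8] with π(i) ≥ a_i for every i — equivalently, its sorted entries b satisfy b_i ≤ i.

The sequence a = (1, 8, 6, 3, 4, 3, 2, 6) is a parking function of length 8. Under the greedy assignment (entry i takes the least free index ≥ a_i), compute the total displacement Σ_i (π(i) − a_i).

Σπ = 8·9/2 = 36 (π permutes [8]); Σa = 1+8+6+3+4+3+2+6 = 33; disp = 36−33 = 3.

3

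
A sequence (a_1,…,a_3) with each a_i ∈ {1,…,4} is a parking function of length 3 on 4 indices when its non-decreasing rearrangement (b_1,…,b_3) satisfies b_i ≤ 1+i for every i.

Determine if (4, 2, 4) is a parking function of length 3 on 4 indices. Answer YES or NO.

Order a: b = (2, 4, 4).
  b_1=2 ≤ 2
  b_2=4 > 3
  fails at i=2 ⇒ NO

NO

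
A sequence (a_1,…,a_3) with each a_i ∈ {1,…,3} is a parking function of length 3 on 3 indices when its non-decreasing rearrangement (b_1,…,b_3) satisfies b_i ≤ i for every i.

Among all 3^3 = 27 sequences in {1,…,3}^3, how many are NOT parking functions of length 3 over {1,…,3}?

11

|PF(3,3)| = (3−3+1)·(3+1)^(3−1) = 1·16 = 16
One tuple (2,2,2) → sorted (2,2,2): b_1=2>1, not a PF.
Total 27; non-PF = 27−16 = 11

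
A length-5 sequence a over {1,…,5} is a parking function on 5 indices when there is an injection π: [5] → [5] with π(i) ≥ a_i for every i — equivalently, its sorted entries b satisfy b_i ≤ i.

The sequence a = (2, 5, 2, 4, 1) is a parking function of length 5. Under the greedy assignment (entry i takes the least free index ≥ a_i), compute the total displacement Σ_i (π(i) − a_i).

Σπ = 5·6/2 = 15 (π permutes [5]); Σa = 2+5+2+4+1 = 14; disp = 15−14 = 1.

1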